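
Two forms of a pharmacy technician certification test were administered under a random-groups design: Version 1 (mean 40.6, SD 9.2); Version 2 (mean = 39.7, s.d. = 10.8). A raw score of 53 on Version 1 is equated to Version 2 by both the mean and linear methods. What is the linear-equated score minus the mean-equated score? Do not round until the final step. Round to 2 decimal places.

Mean-equated: 53 + (39.7 − 40.6) = 52.10
Linear-equated: (10.8/9.2)(53 − 40.6) + 39.7 = 54.257
Difference = 54.257 − 52.10 = 2.16

2.16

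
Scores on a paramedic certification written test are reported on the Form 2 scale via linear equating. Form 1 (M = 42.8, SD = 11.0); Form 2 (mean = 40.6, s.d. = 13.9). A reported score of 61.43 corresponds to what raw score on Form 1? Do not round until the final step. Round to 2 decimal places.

Invert y = (SD_Y/SD_X)(x − M_X) + M_Y:
x = (SD_X/SD_Y)(y − M_Y) + M_X = (11.0/13.9)(61.43 − 40.6) + 42.8
x = 0.791367 × 20.830 + 42.8 = 59.28

59.28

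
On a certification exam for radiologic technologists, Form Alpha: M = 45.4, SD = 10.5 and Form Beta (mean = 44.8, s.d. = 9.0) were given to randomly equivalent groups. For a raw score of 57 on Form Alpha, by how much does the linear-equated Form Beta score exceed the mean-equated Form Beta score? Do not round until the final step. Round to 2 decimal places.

-1.66

Mean-equated: 57 + (44.8 − 45.4) = 56.40
Linear-equated: (9.0/10.5)(57 − 45.4) + 44.8 = 54.743
Difference = 54.743 − 56.40 = -1.66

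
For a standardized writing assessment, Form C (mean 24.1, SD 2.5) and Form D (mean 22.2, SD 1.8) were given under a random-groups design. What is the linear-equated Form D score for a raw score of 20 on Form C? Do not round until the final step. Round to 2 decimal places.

19.25

Linear equating: y = (SD_Y/SD_X)(x − M_X) + M_Y
y = (1.8/2.5)(20 − 24.1) + 22.2
y = 0.720000 × -4.1 + 22.2 = -2.9520 + 22.2 = 19.25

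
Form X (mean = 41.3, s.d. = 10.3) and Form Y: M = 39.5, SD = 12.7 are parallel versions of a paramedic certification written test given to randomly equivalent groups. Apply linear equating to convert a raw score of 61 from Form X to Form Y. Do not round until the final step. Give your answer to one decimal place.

63.8

Linear equating: y = (SD_Y/SD_X)(x − M_X) + M_Y
y = (12.7/10.3)(61 − 41.3) + 39.5
y = 1.233010 × 19.7 + 39.5 = 24.2903 + 39.5 = 63.8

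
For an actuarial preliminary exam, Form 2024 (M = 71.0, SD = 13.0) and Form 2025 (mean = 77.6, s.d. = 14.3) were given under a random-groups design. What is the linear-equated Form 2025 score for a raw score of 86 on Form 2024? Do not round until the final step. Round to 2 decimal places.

Linear equating: y = (SD_Y/SD_X)(x − M_X) + M_Y
y = (14.3/13.0)(86 − 71.0) + 77.6
y = 1.100000 × 15.0 + 77.6 = 16.5000 + 77.6 = 94.10

94.10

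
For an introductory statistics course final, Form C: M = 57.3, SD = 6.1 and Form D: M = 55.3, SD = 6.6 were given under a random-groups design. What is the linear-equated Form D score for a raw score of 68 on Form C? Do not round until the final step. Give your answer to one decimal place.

Linear equating: y = (SD_Y/SD_X)(x − M_X) + M_Y
y = (6.6/6.1)(68 − 57.3) + 55.3
y = 1.081967 × 10.7 + 55.3 = 11.5770 + 55.3 = 66.9

66.9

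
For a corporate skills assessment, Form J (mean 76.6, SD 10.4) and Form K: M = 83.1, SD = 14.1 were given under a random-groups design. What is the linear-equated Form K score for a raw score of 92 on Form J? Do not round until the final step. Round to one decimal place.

104.0

Linear equating: y = (SD_Y/SD_X)(x − M_X) + M_Y
y = (14.1/10.4)(92 − 76.6) + 83.1
y = 1.355769 × 15.4 + 83.1 = 20.8788 + 83.1 = 104.0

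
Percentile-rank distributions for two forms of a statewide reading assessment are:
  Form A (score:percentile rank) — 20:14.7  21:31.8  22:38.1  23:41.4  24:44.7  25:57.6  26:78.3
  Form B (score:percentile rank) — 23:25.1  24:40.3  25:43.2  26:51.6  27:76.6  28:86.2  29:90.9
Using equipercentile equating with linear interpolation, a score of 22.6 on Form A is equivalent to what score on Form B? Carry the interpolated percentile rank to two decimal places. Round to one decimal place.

24.0

PR of 22.6 on Form A: 38.1 + (22.6 − 22)/(23 − 22) × (41.4 − 38.1) = 40.08
On Form B, PR 40.08 falls between score 23 (PR 25.1) and 24 (PR 40.3).
Interpolate: 23 + (40.08 − 25.1)/(40.3 − 25.1) × (24 − 23) = 24.0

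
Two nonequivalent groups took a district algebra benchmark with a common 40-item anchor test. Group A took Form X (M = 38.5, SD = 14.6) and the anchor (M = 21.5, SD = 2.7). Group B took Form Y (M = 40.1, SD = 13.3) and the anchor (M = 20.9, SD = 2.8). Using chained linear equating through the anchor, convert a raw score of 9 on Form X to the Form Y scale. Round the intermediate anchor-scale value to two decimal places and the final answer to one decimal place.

17.0

Form X → anchor (Group A): v = (2.7/14.6)(9 − 38.5) + 21.5 = 16.04
anchor → Form Y (Group B): y = (13.3/2.8)(16.04 − 20.9) + 40.1 = 17.0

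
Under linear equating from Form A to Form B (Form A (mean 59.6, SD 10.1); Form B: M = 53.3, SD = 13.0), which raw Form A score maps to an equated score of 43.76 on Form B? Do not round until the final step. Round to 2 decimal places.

Invert y = (SD_Y/SD_X)(x − M_X) + M_Y:
x = (SD_X/SD_Y)(y − M_Y) + M_X = (10.1/13.0)(43.76 − 53.3) + 59.6
x = 0.776923 × -9.540 + 59.6 = 52.19

52.19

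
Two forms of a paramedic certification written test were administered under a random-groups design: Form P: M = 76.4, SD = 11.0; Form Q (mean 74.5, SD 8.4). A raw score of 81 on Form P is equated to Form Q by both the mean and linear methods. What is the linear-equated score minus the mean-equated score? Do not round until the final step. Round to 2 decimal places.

Mean-equated: 81 + (74.5 − 76.4) = 79.10
Linear-equated: (8.4/11.0)(81 − 76.4) + 74.5 = 78.013
Difference = 78.013 − 79.10 = -1.09

-1.09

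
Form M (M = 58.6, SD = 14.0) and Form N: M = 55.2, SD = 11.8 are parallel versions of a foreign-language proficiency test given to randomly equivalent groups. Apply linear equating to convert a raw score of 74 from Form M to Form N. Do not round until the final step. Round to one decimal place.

68.2

Linear equating: y = (SD_Y/SD_X)(x − M_X) + M_Y
y = (11.8/14.0)(74 − 58.6) + 55.2
y = 0.842857 × 15.4 + 55.2 = 12.9800 + 55.2 = 68.2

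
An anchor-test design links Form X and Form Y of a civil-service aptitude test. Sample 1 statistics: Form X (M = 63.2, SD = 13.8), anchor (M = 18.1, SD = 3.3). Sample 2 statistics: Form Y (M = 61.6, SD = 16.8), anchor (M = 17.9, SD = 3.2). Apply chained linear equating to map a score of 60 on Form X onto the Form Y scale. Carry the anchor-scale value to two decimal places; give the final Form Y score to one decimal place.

58.6

Form X → anchor (Sample 1): v = (3.3/13.8)(60 − 63.2) + 18.1 = 17.33
anchor → Form Y (Sample 2): y = (16.8/3.2)(17.33 − 17.9) + 61.6 = 58.6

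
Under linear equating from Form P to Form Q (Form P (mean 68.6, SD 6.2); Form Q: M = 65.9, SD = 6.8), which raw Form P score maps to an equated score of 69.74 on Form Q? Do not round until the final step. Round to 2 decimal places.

Invert y = (SD_Y/SD_X)(x − M_X) + M_Y:
x = (SD_X/SD_Y)(y − M_Y) + M_X = (6.2/6.8)(69.74 − 65.9) + 68.6
x = 0.911765 × 3.840 + 68.6 = 72.10

72.10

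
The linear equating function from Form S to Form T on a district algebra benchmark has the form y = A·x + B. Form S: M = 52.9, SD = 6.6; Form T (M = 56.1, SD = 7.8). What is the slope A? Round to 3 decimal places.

A = SD_Y / SD_X = 7.8 / 6.6 = 1.182

1.182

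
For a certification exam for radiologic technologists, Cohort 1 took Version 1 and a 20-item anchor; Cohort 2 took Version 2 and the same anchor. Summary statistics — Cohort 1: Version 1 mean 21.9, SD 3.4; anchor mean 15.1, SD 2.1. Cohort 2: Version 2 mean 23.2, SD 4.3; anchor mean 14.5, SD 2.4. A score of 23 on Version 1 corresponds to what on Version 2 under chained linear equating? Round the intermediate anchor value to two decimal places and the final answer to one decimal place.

Version 1 → anchor (Cohort 1): v = (2.1/3.4)(23 − 21.9) + 15.1 = 15.78
anchor → Version 2 (Cohort 2): y = (4.3/2.4)(15.78 − 14.5) + 23.2 = 25.5

25.5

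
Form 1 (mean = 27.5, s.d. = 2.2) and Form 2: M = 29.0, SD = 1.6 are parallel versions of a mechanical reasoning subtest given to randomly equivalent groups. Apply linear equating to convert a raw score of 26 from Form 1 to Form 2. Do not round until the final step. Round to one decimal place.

27.9

Linear equating: y = (SD_Y/SD_X)(x − M_X) + M_Y
y = (1.6/2.2)(26 − 27.5) + 29.0
y = 0.727273 × -1.5 + 29.0 = -1.0909 + 29.0 = 27.9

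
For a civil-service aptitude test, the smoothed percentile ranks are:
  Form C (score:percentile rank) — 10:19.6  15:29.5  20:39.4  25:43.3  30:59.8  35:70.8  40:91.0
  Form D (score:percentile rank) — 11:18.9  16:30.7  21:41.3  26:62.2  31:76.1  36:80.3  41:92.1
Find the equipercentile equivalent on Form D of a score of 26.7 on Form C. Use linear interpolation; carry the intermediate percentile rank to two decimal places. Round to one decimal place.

PR of 26.7 on Form C: 43.3 + (26.7 − 25)/(30 − 25) × (59.8 − 43.3) = 48.91
On Form D, PR 48.91 falls between score 21 (PR 41.3) and 26 (PR 62.2).
Interpolate: 21 + (48.91 − 41.3)/(62.2 − 41.3) × (26 − 21) = 22.8

22.8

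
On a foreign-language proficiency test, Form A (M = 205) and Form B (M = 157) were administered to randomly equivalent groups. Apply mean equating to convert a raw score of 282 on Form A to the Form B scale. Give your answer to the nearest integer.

234

Mean equating: y = x + (M_Y − M_X) = 282 + (157 − 205) = 234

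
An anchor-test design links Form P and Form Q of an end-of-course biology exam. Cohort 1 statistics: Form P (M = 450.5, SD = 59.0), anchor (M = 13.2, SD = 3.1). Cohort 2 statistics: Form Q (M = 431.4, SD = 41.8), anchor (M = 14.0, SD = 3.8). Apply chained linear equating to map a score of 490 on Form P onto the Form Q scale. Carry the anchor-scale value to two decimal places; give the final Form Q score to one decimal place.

Form P → anchor (Cohort 1): v = (3.1/59.0)(490 − 450.5) + 13.2 = 15.28
anchor → Form Q (Cohort 2): y = (41.8/3.8)(15.28 − 14.0) + 431.4 = 445.5

445.5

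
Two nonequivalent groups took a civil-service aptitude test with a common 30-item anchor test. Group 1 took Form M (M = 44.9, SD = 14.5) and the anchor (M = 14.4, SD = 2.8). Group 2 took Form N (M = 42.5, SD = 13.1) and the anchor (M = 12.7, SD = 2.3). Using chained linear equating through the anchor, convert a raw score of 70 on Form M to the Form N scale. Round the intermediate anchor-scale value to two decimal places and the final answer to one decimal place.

Form M → anchor (Group 1): v = (2.8/14.5)(70 − 44.9) + 14.4 = 19.25
anchor → Form N (Group 2): y = (13.1/2.3)(19.25 − 12.7) + 42.5 = 79.8

79.8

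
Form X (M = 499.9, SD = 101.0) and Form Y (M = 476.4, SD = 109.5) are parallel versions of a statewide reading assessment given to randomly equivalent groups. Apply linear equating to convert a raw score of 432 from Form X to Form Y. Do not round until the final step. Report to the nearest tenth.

402.8

Linear equating: y = (SD_Y/SD_X)(x − M_X) + M_Y
y = (109.5/101.0)(432 − 499.9) + 476.4
y = 1.084158 × -67.9 + 476.4 = -73.6144 + 476.4 = 402.8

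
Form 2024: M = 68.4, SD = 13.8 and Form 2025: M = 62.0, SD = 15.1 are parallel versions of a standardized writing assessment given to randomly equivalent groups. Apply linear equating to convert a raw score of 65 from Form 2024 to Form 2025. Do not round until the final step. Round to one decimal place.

Linear equating: y = (SD_Y/SD_X)(x − M_X) + M_Y
y = (15.1/13.8)(65 − 68.4) + 62.0
y = 1.094203 × -3.4 + 62.0 = -3.7203 + 62.0 = 58.3

58.3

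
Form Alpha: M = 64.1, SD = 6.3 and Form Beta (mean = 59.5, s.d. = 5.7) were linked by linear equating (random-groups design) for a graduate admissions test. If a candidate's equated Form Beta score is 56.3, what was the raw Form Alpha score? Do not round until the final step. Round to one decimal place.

60.6

Invert y = (SD_Y/SD_X)(x − M_X) + M_Y:
x = (SD_X/SD_Y)(y − M_Y) + M_X = (6.3/5.7)(56.3 − 59.5) + 64.1
x = 1.105263 × -3.200 + 64.1 = 60.6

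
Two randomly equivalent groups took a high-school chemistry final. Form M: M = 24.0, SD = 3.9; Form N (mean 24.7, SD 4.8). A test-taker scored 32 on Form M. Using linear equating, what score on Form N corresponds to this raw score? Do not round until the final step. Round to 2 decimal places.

Linear equating: y = (SD_Y/SD_X)(x − M_X) + M_Y
y = (4.8/3.9)(32 − 24.0) + 24.7
y = 1.230769 × 8.0 + 24.7 = 9.8462 + 24.7 = 34.55

34.55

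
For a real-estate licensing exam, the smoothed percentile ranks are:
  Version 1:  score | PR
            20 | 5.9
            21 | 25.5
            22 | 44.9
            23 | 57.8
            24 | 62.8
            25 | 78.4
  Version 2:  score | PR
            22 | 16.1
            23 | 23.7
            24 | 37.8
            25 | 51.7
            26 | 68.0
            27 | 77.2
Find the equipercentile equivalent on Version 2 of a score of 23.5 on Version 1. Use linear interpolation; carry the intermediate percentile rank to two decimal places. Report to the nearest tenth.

25.5

PR of 23.5 on Version 1: 57.8 + (23.5 − 23)/(24 − 23) × (62.8 − 57.8) = 60.30
On Version 2, PR 60.30 falls between score 25 (PR 51.7) and 26 (PR 68.0).
Interpolate: 25 + (60.30 − 51.7)/(68.0 − 51.7) × (26 − 25) = 25.5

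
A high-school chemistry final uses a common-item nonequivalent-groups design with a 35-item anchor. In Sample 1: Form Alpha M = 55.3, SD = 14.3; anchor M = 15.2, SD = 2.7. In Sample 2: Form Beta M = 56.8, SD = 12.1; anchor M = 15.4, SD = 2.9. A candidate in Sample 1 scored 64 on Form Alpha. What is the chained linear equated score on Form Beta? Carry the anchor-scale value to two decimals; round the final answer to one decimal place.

Form Alpha → anchor (Sample 1): v = (2.7/14.3)(64 − 55.3) + 15.2 = 16.84
anchor → Form Beta (Sample 2): y = (12.1/2.9)(16.84 − 15.4) + 56.8 = 62.8

62.8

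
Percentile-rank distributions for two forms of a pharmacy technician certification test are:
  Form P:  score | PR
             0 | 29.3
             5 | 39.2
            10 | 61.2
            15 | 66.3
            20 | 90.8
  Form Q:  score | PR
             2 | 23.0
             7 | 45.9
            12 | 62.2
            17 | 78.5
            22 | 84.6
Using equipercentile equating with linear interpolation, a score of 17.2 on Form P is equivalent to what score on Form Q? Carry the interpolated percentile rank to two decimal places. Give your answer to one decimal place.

PR of 17.2 on Form P: 66.3 + (17.2 − 15)/(20 − 15) × (90.8 − 66.3) = 77.08
On Form Q, PR 77.08 falls between score 12 (PR 62.2) and 17 (PR 78.5).
Interpolate: 12 + (77.08 − 62.2)/(78.5 − 62.2) × (17 − 12) = 16.6

16.6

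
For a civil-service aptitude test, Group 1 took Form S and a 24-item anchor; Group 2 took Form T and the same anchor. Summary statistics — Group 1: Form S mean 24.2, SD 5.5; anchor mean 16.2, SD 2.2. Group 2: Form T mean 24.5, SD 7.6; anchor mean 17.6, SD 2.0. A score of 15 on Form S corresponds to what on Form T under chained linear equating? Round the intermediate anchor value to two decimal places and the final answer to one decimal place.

Form S → anchor (Group 1): v = (2.2/5.5)(15 − 24.2) + 16.2 = 12.52
anchor → Form T (Group 2): y = (7.6/2.0)(12.52 − 17.6) + 24.5 = 5.2

5.2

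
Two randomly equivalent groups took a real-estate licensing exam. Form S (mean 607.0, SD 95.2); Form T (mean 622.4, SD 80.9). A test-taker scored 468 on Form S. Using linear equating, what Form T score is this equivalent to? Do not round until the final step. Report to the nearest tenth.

Linear equating: y = (SD_Y/SD_X)(x − M_X) + M_Y
y = (80.9/95.2)(468 − 607.0) + 622.4
y = 0.849790 × -139.0 + 622.4 = -118.1208 + 622.4 = 504.3

504.3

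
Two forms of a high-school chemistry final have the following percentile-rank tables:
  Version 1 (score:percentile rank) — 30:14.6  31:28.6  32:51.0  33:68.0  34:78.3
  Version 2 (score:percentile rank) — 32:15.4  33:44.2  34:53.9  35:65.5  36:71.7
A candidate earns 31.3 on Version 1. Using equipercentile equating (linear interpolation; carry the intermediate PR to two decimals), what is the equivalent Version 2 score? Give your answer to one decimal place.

PR of 31.3 on Version 1: 28.6 + (31.3 − 31)/(32 − 31) × (51.0 − 28.6) = 35.32
On Version 2, PR 35.32 falls between score 32 (PR 15.4) and 33 (PR 44.2).
Interpolate: 32 + (35.32 − 15.4)/(44.2 − 15.4) × (33 − 32) = 32.7

32.7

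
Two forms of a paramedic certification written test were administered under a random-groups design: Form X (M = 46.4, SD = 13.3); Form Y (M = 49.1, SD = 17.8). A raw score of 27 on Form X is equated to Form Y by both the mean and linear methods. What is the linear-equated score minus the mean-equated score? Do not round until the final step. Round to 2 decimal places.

-6.56

Mean-equated: 27 + (49.1 − 46.4) = 29.70
Linear-equated: (17.8/13.3)(27 − 46.4) + 49.1 = 23.136
Difference = 23.136 − 29.70 = -6.56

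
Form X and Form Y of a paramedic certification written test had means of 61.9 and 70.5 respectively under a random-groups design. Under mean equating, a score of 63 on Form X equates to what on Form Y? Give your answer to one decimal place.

Mean equating: y = x + (M_Y − M_X) = 63 + (70.5 − 61.9) = 71.6

71.6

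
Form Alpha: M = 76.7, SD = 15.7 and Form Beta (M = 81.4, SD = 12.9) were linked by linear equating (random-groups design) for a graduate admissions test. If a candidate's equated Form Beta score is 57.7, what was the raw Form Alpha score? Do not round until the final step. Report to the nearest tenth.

47.9

Invert y = (SD_Y/SD_X)(x − M_X) + M_Y:
x = (SD_X/SD_Y)(y − M_Y) + M_X = (15.7/12.9)(57.7 − 81.4) + 76.7
x = 1.217054 × -23.700 + 76.7 = 47.9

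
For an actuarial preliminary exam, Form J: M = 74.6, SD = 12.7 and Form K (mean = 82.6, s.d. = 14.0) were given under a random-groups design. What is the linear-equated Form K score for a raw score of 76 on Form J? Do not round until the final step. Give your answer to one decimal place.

Linear equating: y = (SD_Y/SD_X)(x − M_X) + M_Y
y = (14.0/12.7)(76 − 74.6) + 82.6
y = 1.102362 × 1.4 + 82.6 = 1.5433 + 82.6 = 84.1

84.1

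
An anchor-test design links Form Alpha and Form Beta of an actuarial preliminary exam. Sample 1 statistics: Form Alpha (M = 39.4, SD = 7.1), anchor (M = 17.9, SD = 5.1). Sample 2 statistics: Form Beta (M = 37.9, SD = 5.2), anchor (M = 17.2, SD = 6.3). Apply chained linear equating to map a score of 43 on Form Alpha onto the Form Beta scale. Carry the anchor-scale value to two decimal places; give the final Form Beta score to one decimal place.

40.6

Form Alpha → anchor (Sample 1): v = (5.1/7.1)(43 − 39.4) + 17.9 = 20.49
anchor → Form Beta (Sample 2): y = (5.2/6.3)(20.49 − 17.2) + 37.9 = 40.6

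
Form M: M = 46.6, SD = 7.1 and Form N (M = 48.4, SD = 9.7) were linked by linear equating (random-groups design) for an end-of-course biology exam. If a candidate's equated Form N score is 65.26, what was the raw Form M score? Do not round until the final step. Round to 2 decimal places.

Invert y = (SD_Y/SD_X)(x − M_X) + M_Y:
x = (SD_X/SD_Y)(y − M_Y) + M_X = (7.1/9.7)(65.26 − 48.4) + 46.6
x = 0.731959 × 16.860 + 46.6 = 58.94

58.94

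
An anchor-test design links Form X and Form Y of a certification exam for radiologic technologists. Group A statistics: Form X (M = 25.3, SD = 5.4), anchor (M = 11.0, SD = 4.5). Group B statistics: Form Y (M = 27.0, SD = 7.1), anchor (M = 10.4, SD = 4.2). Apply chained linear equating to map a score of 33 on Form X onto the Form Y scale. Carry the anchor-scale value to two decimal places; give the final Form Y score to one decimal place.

Form X → anchor (Group A): v = (4.5/5.4)(33 − 25.3) + 11.0 = 17.42
anchor → Form Y (Group B): y = (7.1/4.2)(17.42 − 10.4) + 27.0 = 38.9

38.9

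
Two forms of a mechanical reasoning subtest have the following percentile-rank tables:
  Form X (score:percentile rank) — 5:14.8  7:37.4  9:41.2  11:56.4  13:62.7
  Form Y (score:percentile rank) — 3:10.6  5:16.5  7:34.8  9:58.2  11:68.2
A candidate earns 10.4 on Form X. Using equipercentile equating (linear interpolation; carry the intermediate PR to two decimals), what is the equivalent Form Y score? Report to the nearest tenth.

PR of 10.4 on Form X: 41.2 + (10.4 − 9)/(11 − 9) × (56.4 − 41.2) = 51.84
On Form Y, PR 51.84 falls between score 7 (PR 34.8) and 9 (PR 58.2).
Interpolate: 7 + (51.84 − 34.8)/(58.2 − 34.8) × (9 − 7) = 8.5

8.5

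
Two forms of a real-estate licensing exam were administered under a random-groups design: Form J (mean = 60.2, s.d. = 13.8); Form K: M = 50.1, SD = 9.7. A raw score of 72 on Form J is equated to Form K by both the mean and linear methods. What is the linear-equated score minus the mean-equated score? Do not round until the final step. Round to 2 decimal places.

-3.51

Mean-equated: 72 + (50.1 − 60.2) = 61.90
Linear-equated: (9.7/13.8)(72 − 60.2) + 50.1 = 58.394
Difference = 58.394 − 61.90 = -3.51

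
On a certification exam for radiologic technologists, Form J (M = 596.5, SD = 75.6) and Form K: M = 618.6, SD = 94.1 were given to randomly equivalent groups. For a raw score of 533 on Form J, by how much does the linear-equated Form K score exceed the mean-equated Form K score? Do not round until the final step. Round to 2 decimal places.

Mean-equated: 533 + (618.6 − 596.5) = 555.10
Linear-equated: (94.1/75.6)(533 − 596.5) + 618.6 = 539.561
Difference = 539.561 − 555.10 = -15.54

-15.54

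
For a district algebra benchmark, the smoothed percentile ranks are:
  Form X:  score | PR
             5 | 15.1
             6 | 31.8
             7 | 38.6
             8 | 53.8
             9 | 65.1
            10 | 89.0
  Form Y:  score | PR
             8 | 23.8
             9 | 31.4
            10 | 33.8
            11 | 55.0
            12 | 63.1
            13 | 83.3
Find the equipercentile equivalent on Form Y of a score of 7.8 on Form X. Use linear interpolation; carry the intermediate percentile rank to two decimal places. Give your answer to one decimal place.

PR of 7.8 on Form X: 38.6 + (7.8 − 7)/(8 − 7) × (53.8 − 38.6) = 50.76
On Form Y, PR 50.76 falls between score 10 (PR 33.8) and 11 (PR 55.0).
Interpolate: 10 + (50.76 − 33.8)/(55.0 − 33.8) × (11 − 10) = 10.8

10.8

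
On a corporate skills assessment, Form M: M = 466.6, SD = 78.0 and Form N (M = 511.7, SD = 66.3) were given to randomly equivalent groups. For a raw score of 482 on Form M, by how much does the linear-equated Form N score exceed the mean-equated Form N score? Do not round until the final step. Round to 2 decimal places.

-2.31

Mean-equated: 482 + (511.7 − 466.6) = 527.10
Linear-equated: (66.3/78.0)(482 − 466.6) + 511.7 = 524.790
Difference = 524.790 − 527.10 = -2.31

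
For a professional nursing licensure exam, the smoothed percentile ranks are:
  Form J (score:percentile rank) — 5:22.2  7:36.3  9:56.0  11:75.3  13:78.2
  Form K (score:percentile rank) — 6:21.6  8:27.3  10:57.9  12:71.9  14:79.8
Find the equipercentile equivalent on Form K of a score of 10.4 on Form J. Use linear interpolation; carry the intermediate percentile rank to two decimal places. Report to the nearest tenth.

11.7

PR of 10.4 on Form J: 56.0 + (10.4 − 9)/(11 − 9) × (75.3 − 56.0) = 69.51
On Form K, PR 69.51 falls between score 10 (PR 57.9) and 12 (PR 71.9).
Interpolate: 10 + (69.51 − 57.9)/(71.9 − 57.9) × (12 − 10) = 11.7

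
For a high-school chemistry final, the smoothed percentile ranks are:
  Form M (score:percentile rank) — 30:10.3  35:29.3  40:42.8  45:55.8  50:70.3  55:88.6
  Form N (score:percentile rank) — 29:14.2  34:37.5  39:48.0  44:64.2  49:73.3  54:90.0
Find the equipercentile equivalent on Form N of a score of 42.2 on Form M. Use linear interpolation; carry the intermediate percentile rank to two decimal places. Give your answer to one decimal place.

PR of 42.2 on Form M: 42.8 + (42.2 − 40)/(45 − 40) × (55.8 − 42.8) = 48.52
On Form N, PR 48.52 falls between score 39 (PR 48.0) and 44 (PR 64.2).
Interpolate: 39 + (48.52 − 48.0)/(64.2 − 48.0) × (44 − 39) = 39.2

39.2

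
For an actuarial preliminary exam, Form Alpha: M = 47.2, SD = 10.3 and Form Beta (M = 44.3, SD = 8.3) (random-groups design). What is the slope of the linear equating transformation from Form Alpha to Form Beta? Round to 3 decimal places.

0.806

A = SD_Y / SD_X = 8.3 / 10.3 = 0.806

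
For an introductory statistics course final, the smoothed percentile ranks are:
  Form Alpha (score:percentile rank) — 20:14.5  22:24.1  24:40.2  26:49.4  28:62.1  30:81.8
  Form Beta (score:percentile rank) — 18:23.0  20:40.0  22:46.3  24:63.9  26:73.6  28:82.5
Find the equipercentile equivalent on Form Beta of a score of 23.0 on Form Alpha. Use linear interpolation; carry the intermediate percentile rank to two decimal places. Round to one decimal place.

19.1

PR of 23.0 on Form Alpha: 24.1 + (23.0 − 22)/(24 − 22) × (40.2 − 24.1) = 32.15
On Form Beta, PR 32.15 falls between score 18 (PR 23.0) and 20 (PR 40.0).
Interpolate: 18 + (32.15 − 23.0)/(40.0 − 23.0) × (20 − 18) = 19.1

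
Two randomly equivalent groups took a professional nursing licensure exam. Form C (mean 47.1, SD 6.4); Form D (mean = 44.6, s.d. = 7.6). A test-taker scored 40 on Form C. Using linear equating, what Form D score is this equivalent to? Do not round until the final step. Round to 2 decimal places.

Linear equating: y = (SD_Y/SD_X)(x − M_X) + M_Y
y = (7.6/6.4)(40 − 47.1) + 44.6
y = 1.187500 × -7.1 + 44.6 = -8.4313 + 44.6 = 36.17

36.17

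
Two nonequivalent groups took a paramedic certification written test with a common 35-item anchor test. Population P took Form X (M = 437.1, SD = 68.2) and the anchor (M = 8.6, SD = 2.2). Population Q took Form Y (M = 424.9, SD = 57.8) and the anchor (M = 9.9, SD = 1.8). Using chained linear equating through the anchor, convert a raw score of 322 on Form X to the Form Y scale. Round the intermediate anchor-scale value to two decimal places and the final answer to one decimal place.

264.0

Form X → anchor (Population P): v = (2.2/68.2)(322 − 437.1) + 8.6 = 4.89
anchor → Form Y (Population Q): y = (57.8/1.8)(4.89 − 9.9) + 424.9 = 264.0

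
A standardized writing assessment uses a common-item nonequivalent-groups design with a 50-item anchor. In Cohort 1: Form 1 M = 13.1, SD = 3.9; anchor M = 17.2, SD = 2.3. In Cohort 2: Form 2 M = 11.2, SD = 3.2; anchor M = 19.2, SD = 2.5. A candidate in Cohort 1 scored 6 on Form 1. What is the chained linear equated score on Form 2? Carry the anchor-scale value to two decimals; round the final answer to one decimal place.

3.3

Form 1 → anchor (Cohort 1): v = (2.3/3.9)(6 − 13.1) + 17.2 = 13.01
anchor → Form 2 (Cohort 2): y = (3.2/2.5)(13.01 − 19.2) + 11.2 = 3.3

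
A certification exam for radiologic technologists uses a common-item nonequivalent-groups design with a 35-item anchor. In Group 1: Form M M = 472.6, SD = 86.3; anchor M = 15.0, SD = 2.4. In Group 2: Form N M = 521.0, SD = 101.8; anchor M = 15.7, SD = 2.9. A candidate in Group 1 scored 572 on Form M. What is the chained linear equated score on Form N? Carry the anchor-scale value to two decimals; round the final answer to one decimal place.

Form M → anchor (Group 1): v = (2.4/86.3)(572 − 472.6) + 15.0 = 17.76
anchor → Form N (Group 2): y = (101.8/2.9)(17.76 − 15.7) + 521.0 = 593.3

593.3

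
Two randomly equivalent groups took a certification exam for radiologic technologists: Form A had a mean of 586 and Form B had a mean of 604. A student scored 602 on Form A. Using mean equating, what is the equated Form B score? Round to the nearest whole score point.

620

Mean equating: y = x + (M_Y − M_X) = 602 + (604 − 586) = 620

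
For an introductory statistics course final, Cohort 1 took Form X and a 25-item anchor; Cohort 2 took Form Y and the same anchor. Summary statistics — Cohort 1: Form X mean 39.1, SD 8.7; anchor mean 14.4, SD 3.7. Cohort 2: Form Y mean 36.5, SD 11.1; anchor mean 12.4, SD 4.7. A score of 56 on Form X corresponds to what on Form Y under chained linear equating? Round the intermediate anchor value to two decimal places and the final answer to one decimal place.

58.2

Form X → anchor (Cohort 1): v = (3.7/8.7)(56 − 39.1) + 14.4 = 21.59
anchor → Form Y (Cohort 2): y = (11.1/4.7)(21.59 − 12.4) + 36.5 = 58.2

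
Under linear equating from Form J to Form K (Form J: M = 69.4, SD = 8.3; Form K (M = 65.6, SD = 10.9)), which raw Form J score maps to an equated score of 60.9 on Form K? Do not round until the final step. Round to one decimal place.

65.8

Invert y = (SD_Y/SD_X)(x − M_X) + M_Y:
x = (SD_X/SD_Y)(y − M_Y) + M_X = (8.3/10.9)(60.9 − 65.6) + 69.4
x = 0.761468 × -4.700 + 69.4 = 65.8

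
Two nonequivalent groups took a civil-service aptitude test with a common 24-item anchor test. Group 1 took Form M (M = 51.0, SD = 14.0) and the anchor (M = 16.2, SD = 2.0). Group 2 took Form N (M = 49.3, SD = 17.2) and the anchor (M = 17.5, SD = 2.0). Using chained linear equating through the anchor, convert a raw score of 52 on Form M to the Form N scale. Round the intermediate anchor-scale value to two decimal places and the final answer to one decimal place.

Form M → anchor (Group 1): v = (2.0/14.0)(52 − 51.0) + 16.2 = 16.34
anchor → Form N (Group 2): y = (17.2/2.0)(16.34 − 17.5) + 49.3 = 39.3

39.3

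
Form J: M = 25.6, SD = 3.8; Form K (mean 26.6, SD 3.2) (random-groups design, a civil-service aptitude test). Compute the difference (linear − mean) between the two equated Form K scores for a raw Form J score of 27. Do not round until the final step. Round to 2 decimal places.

Mean-equated: 27 + (26.6 − 25.6) = 28.00
Linear-equated: (3.2/3.8)(27 − 25.6) + 26.6 = 27.779
Difference = 27.779 − 28.00 = -0.22

-0.22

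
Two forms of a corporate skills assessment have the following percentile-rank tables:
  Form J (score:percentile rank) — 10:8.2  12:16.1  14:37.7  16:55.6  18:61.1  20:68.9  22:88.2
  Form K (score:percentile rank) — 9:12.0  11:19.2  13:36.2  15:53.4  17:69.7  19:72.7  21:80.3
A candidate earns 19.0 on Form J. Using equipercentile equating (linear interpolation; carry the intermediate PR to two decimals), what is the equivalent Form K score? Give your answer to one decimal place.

16.4

PR of 19.0 on Form J: 61.1 + (19.0 − 18)/(20 − 18) × (68.9 − 61.1) = 65.00
On Form K, PR 65.00 falls between score 15 (PR 53.4) and 17 (PR 69.7).
Interpolate: 15 + (65.00 − 53.4)/(69.7 − 53.4) × (17 − 15) = 16.4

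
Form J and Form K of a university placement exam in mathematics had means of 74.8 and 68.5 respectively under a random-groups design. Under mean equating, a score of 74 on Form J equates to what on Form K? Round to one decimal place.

Mean equating: y = x + (M_Y − M_X) = 74 + (68.5 − 74.8) = 67.7

67.7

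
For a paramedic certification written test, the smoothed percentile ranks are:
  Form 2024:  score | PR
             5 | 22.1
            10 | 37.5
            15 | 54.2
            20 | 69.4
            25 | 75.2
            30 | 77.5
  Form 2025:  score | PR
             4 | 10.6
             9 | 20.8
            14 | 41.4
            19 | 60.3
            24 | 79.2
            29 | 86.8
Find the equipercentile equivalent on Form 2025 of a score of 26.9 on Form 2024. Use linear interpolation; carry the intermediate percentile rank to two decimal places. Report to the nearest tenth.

23.2

PR of 26.9 on Form 2024: 75.2 + (26.9 − 25)/(30 − 25) × (77.5 − 75.2) = 76.07
On Form 2025, PR 76.07 falls between score 19 (PR 60.3) and 24 (PR 79.2).
Interpolate: 19 + (76.07 − 60.3)/(79.2 − 60.3) × (24 − 19) = 23.2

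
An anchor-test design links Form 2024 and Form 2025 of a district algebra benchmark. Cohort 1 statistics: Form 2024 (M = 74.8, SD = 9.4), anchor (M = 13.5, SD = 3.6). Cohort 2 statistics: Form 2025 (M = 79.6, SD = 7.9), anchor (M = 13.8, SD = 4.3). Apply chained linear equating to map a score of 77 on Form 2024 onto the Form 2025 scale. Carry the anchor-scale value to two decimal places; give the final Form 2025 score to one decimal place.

Form 2024 → anchor (Cohort 1): v = (3.6/9.4)(77 − 74.8) + 13.5 = 14.34
anchor → Form 2025 (Cohort 2): y = (7.9/4.3)(14.34 − 13.8) + 79.6 = 80.6

80.6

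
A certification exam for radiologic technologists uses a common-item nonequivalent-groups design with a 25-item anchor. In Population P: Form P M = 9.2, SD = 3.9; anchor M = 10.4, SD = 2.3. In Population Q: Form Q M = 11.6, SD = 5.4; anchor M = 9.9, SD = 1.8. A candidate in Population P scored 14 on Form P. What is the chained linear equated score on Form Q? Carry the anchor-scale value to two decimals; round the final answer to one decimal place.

Form P → anchor (Population P): v = (2.3/3.9)(14 − 9.2) + 10.4 = 13.23
anchor → Form Q (Population Q): y = (5.4/1.8)(13.23 − 9.9) + 11.6 = 21.6

21.6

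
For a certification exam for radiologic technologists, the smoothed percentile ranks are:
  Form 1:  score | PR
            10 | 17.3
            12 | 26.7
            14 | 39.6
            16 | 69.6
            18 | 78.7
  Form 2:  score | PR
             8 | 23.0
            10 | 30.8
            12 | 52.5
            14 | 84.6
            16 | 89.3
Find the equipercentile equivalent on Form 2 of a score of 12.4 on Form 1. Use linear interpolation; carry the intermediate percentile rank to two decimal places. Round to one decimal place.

PR of 12.4 on Form 1: 26.7 + (12.4 − 12)/(14 − 12) × (39.6 − 26.7) = 29.28
On Form 2, PR 29.28 falls between score 8 (PR 23.0) and 10 (PR 30.8).
Interpolate: 8 + (29.28 − 23.0)/(30.8 − 23.0) × (10 − 8) = 9.6

9.6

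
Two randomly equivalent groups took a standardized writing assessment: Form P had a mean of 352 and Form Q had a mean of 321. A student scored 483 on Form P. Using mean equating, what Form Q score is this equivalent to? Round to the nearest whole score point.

452

Mean equating: y = x + (M_Y − M_X) = 483 + (321 − 352) = 452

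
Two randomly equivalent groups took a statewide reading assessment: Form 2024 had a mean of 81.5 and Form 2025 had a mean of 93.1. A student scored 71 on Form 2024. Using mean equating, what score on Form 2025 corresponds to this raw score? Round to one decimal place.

Mean equating: y = x + (M_Y − M_X) = 71 + (93.1 − 81.5) = 82.6

82.6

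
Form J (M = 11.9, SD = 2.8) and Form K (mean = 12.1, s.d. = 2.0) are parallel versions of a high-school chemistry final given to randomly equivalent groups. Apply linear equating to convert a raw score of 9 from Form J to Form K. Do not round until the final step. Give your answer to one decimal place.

10.0

Linear equating: y = (SD_Y/SD_X)(x − M_X) + M_Y
y = (2.0/2.8)(9 − 11.9) + 12.1
y = 0.714286 × -2.9 + 12.1 = -2.0714 + 12.1 = 10.0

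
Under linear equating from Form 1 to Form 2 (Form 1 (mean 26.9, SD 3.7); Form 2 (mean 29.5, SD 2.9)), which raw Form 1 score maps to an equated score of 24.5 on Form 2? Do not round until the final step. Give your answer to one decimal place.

20.5

Invert y = (SD_Y/SD_X)(x − M_X) + M_Y:
x = (SD_X/SD_Y)(y − M_Y) + M_X = (3.7/2.9)(24.5 − 29.5) + 26.9
x = 1.275862 × -5.000 + 26.9 = 20.5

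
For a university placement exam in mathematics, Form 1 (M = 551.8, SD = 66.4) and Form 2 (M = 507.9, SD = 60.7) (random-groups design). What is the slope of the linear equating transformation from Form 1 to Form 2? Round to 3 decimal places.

0.914

A = SD_Y / SD_X = 60.7 / 66.4 = 0.914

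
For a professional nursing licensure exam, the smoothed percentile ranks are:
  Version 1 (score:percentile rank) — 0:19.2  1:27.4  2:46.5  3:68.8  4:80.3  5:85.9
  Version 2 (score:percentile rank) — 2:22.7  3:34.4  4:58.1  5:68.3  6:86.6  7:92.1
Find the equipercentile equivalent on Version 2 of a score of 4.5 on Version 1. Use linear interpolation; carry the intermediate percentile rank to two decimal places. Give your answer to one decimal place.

PR of 4.5 on Version 1: 80.3 + (4.5 − 4)/(5 − 4) × (85.9 − 80.3) = 83.10
On Version 2, PR 83.10 falls between score 5 (PR 68.3) and 6 (PR 86.6).
Interpolate: 5 + (83.10 − 68.3)/(86.6 − 68.3) × (6 − 5) = 5.8

5.8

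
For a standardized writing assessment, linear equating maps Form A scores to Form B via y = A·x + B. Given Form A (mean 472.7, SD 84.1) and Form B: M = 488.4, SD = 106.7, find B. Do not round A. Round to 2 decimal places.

A = SD_Y / SD_X = 106.7 / 84.1 = 1.268728
B = M_Y − A·M_X = 488.4 − 1.268728 × 472.7 = -111.33

-111.33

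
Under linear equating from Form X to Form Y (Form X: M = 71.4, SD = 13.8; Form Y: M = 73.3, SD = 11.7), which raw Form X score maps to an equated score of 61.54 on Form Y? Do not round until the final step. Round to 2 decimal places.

57.53

Invert y = (SD_Y/SD_X)(x − M_X) + M_Y:
x = (SD_X/SD_Y)(y − M_Y) + M_X = (13.8/11.7)(61.54 − 73.3) + 71.4
x = 1.179487 × -11.760 + 71.4 = 57.53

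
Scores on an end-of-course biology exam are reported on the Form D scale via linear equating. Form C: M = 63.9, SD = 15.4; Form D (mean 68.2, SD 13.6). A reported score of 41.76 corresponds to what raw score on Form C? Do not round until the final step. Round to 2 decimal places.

33.96

Invert y = (SD_Y/SD_X)(x − M_X) + M_Y:
x = (SD_X/SD_Y)(y − M_Y) + M_X = (15.4/13.6)(41.76 − 68.2) + 63.9
x = 1.132353 × -26.440 + 63.9 = 33.96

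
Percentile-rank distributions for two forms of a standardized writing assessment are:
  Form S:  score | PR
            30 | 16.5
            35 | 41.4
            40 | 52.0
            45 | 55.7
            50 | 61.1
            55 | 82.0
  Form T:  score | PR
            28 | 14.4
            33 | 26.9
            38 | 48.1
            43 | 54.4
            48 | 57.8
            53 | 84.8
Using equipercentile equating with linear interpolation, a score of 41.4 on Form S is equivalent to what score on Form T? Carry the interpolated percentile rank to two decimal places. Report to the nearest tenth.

41.9

PR of 41.4 on Form S: 52.0 + (41.4 − 40)/(45 − 40) × (55.7 − 52.0) = 53.04
On Form T, PR 53.04 falls between score 38 (PR 48.1) and 43 (PR 54.4).
Interpolate: 38 + (53.04 − 48.1)/(54.4 − 48.1) × (43 − 38) = 41.9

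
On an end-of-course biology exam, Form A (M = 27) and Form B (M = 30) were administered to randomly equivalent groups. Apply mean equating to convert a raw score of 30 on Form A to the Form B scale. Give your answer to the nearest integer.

33

Mean equating: y = x + (M_Y − M_X) = 30 + (30 − 27) = 33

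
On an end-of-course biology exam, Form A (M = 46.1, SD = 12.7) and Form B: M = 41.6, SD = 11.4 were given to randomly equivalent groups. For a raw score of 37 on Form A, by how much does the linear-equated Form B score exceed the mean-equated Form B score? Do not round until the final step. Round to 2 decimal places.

0.93

Mean-equated: 37 + (41.6 − 46.1) = 32.50
Linear-equated: (11.4/12.7)(37 − 46.1) + 41.6 = 33.431
Difference = 33.431 − 32.50 = 0.93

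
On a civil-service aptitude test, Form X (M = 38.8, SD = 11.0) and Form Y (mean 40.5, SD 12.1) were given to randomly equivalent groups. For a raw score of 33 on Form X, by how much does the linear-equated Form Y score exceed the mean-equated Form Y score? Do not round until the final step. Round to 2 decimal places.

Mean-equated: 33 + (40.5 − 38.8) = 34.70
Linear-equated: (12.1/11.0)(33 − 38.8) + 40.5 = 34.120
Difference = 34.120 − 34.70 = -0.58

-0.58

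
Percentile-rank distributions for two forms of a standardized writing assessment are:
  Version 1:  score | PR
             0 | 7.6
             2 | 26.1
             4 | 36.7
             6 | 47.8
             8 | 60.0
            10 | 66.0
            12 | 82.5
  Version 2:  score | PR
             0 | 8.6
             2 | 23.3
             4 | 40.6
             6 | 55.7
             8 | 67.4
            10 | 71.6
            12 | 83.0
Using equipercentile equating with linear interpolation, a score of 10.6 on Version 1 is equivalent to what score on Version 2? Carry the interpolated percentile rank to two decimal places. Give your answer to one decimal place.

9.7

PR of 10.6 on Version 1: 66.0 + (10.6 − 10)/(12 − 10) × (82.5 − 66.0) = 70.95
On Version 2, PR 70.95 falls between score 8 (PR 67.4) and 10 (PR 71.6).
Interpolate: 8 + (70.95 − 67.4)/(71.6 − 67.4) × (10 − 8) = 9.7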